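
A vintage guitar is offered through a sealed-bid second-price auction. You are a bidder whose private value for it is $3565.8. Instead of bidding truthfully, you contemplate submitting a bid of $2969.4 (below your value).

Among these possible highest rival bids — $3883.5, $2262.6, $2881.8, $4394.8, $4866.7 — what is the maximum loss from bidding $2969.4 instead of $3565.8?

$0

$3883.5: same outcome either way → loss $0.
$2262.6: same outcome either way → loss $0.
$2881.8: same outcome either way → loss $0.
$4394.8: same outcome either way → loss $0.
$4866.7: same outcome either way → loss $0.
Maximum loss: $0.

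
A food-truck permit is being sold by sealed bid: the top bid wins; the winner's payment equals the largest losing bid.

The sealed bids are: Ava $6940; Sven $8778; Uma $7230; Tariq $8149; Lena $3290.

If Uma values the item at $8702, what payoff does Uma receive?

Highest bid: Sven at $8778, so Sven wins.
Second-highest bid: Tariq at $8149 — that is the price the winner pays.
Uma did not win, so Uma pays nothing and receives nothing: payoff $0.

$0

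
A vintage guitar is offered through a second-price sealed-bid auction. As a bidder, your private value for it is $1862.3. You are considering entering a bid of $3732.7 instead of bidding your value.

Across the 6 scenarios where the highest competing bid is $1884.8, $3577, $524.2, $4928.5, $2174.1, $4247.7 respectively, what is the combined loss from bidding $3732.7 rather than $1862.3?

$2049

The deviation costs you only when the competing bid falls strictly between $1862.3 and $3732.7; elsewhere both bids give the same outcome.
$1884.8: truthful payoff $0, deviation payoff −$22.5 → loss $22.5.
$3577: truthful payoff $0, deviation payoff −$1714.7 → loss $1714.7.
$524.2: outcomes coincide → loss $0.
$4928.5: outcomes coincide → loss $0.
$2174.1: truthful payoff $0, deviation payoff −$311.8 → loss $311.8.
$4247.7: outcomes coincide → loss $0.
Total loss = $22.5 + $1714.7 + $311.8 = $2049.
In a second-price auction your bid sets only whether you win, not what you pay, so bidding your true value is weakly dominant.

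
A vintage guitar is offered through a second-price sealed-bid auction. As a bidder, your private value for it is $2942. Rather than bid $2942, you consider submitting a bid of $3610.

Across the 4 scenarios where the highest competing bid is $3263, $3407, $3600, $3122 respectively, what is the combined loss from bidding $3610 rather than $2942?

The deviation costs you only when the competing bid falls strictly between $2942 and $3610; elsewhere both bids give the same outcome.
$3263: truthful payoff $0, deviation payoff −$321 → loss $321.
$3407: truthful payoff $0, deviation payoff −$465 → loss $465.
$3600: truthful payoff $0, deviation payoff −$658 → loss $658.
$3122: truthful payoff $0, deviation payoff −$180 → loss $180.
Total loss = $321 + $465 + $658 + $180 = $1624.

$1624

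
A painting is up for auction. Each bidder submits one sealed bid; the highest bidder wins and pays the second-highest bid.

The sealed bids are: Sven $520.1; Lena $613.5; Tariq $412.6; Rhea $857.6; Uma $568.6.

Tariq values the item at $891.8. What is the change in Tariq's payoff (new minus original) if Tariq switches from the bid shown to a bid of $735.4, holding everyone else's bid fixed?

$0

The highest bid among the other bidders is $857.6; Tariq's bid doesn't change that.
Original bid $412.6: Tariq is not highest (top rival bid is $857.6); payoff $0.
Alternative bid $735.4: Tariq is not highest (top rival bid is $857.6); payoff $0.
Change in payoff = $0 − ($0) = $0.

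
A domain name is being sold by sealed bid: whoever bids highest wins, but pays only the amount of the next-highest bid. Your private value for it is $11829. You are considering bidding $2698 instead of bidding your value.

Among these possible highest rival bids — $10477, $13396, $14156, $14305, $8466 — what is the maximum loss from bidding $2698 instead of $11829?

$10477: truthful gives $1352, deviation gives $0 → loss $1352.
$13396: same outcome either way → loss $0.
$14156: same outcome either way → loss $0.
$14305: same outcome either way → loss $0.
$8466: truthful gives $3363, deviation gives $0 → loss $3363.
Maximum loss: $3363.

$3363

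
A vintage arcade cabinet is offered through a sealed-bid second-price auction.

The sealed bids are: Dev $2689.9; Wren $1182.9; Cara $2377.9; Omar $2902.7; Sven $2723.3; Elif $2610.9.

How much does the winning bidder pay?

Highest bid: Omar at $2902.7, so Omar wins.
Second-highest bid: Sven at $2723.3 — that is the price the winner pays.

$2723.3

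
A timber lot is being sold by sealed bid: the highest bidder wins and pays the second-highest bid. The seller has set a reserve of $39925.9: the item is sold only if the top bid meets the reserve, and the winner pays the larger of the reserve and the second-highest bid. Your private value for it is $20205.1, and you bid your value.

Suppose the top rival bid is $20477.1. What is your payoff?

$0

Your bid $20205.1 is below the highest competing bid $20477.1, so you lose. Payoff $0.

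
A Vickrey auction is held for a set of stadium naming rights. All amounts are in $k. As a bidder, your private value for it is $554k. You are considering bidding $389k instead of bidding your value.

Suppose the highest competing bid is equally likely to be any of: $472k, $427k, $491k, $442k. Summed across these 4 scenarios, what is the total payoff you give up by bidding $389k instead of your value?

The deviation costs you only when the competing bid falls strictly between $389k and $554k; elsewhere both bids give the same outcome.
$472k: truthful payoff $82k, deviation payoff $0k → loss $82k.
$427k: truthful payoff $127k, deviation payoff $0k → loss $127k.
$491k: truthful payoff $63k, deviation payoff $0k → loss $63k.
$442k: truthful payoff $112k, deviation payoff $0k → loss $112k.
Total loss = $82k + $127k + $63k + $112k = $384k.
Because the price is fixed by the runner-up's bid, deviating from your value can only change a good outcome into a bad one — never the reverse.

$384k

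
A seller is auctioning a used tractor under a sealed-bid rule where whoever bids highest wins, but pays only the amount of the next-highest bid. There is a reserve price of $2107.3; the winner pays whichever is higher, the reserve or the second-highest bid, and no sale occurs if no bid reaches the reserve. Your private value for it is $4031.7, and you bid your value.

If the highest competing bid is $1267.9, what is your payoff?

$1924.4

Your bid $4031.7 is the highest and exceeds the reserve.
Price = max(second-highest bid, reserve) = max($1267.9, $2107.3) = $2107.3.
Payoff = $4031.7 − $2107.3 = $1924.4.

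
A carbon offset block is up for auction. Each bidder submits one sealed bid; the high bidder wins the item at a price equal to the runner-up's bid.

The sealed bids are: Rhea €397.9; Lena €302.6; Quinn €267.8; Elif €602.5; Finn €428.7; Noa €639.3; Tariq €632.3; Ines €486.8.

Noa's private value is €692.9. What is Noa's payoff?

€60.6

Highest bid: Noa at €639.3, so Noa wins.
Second-highest bid: Tariq at €632.3 — that is the price the winner pays.
Noa's payoff = value − price = €692.9 − €632.3 = €60.6.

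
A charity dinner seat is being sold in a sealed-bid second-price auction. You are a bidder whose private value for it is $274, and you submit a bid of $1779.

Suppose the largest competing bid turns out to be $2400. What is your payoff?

$0

Your bid $1779 is below the highest competing bid $2400, so you lose.
A losing bidder pays nothing and receives nothing: payoff = $0.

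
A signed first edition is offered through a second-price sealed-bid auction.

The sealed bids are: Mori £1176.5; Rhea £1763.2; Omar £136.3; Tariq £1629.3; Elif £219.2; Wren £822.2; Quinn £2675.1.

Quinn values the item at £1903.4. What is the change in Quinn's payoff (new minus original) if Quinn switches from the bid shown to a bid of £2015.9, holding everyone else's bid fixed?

£0

The highest bid among the other bidders is £1763.2; Quinn's bid doesn't change that.
Original bid £2675.1: Quinn is highest, pays the top rival bid £1763.2; payoff £1903.4 − £1763.2 = £140.2.
Alternative bid £2015.9: Quinn is highest, pays the top rival bid £1763.2; payoff £1903.4 − £1763.2 = £140.2.
Change in payoff = £140.2 − (£140.2) = £0.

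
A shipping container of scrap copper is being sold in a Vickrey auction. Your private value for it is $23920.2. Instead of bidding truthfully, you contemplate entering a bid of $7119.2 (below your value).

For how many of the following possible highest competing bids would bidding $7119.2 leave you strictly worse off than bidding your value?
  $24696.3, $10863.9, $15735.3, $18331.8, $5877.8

3

The deviation hurts exactly when the highest competing bid lies strictly between $7119.2 and $23920.2 — underbidding then forfeits a profitable win.
$24696.3: above both → same outcome either way.
$10863.9: inside the interval → strictly worse (loss $13056.3).
$15735.3: inside the interval → strictly worse (loss $8184.9).
$18331.8: inside the interval → strictly worse (loss $5588.4).
$5877.8: below both → same outcome either way.
Count: 3.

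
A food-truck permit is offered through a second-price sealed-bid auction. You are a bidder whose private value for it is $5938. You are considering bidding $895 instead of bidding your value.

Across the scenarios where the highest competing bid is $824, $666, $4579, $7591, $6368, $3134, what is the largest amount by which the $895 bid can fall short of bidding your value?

$824: same outcome either way → loss $0.
$666: same outcome either way → loss $0.
$4579: truthful gives $1359, deviation gives $0 → loss $1359.
$7591: same outcome either way → loss $0.
$6368: same outcome either way → loss $0.
$3134: truthful gives $2804, deviation gives $0 → loss $2804.
Maximum loss: $2804.

$2804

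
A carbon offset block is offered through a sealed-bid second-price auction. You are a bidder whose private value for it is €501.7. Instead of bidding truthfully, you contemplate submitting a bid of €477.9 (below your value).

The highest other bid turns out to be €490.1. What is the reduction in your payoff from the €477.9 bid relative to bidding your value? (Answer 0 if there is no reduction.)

€11.6

Bidding your value €501.7: you win (since €501.7 > €490.1) and pay €490.1. Payoff €11.6.
Bidding €477.9: you lose. Payoff €0.
The competing bid €490.1 lies between your shaded bid and your value, so underbidding forfeits an item you could have won at a profitable price.
Loss from deviating = €11.6 − (€0) = €11.6.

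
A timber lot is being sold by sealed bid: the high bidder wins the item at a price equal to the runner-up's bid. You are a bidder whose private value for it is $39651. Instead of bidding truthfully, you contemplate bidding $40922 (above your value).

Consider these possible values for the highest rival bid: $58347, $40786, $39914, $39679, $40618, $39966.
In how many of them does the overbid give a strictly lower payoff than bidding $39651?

5

The deviation hurts exactly when the highest competing bid lies strictly between $39651 and $40922 — overbidding then wins at a price above your value.
$58347: above both → same outcome either way.
$40786: inside the interval → strictly worse (loss $1135).
$39914: inside the interval → strictly worse (loss $263).
$39679: inside the interval → strictly worse (loss $28).
$40618: inside the interval → strictly worse (loss $967).
$39966: inside the interval → strictly worse (loss $315).
Count: 5.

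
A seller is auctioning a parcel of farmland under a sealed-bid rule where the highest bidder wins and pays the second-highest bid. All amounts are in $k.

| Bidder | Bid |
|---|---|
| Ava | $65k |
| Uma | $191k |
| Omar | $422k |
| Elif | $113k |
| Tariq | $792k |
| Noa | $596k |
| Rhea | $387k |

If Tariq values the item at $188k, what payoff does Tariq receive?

−$408k

Highest bid: Tariq at $792k, so Tariq wins.
Second-highest bid: Noa at $596k — that is the price the winner pays.
Tariq's payoff = value − price = $188k − $596k = −$408k.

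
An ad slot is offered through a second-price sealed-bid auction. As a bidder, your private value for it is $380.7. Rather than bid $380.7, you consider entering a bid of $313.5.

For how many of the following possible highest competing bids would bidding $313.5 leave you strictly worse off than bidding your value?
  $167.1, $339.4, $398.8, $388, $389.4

The deviation hurts exactly when the highest competing bid lies strictly between $313.5 and $380.7 — underbidding then forfeits a profitable win.
$167.1: below both → same outcome either way.
$339.4: inside the interval → strictly worse (loss $41.3).
$398.8: above both → same outcome either way.
$388: above both → same outcome either way.
$389.4: above both → same outcome either way.
Count: 1.

1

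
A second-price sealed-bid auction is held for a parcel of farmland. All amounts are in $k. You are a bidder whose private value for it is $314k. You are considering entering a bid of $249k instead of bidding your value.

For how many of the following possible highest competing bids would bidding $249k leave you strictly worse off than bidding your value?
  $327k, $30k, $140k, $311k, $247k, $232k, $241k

The deviation hurts exactly when the highest competing bid lies strictly between $249k and $314k — underbidding then forfeits a profitable win.
$327k: above both → same outcome either way.
$30k: below both → same outcome either way.
$140k: below both → same outcome either way.
$311k: inside the interval → strictly worse (loss $3k).
$247k: below both → same outcome either way.
$232k: below both → same outcome either way.
$241k: below both → same outcome either way.
Count: 1.

1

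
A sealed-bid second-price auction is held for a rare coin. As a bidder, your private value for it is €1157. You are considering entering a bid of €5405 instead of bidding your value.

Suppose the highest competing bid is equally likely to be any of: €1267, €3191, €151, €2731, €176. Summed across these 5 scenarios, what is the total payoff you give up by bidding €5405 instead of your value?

The deviation costs you only when the competing bid falls strictly between €1157 and €5405; elsewhere both bids give the same outcome.
€1267: truthful payoff €0, deviation payoff −€110 → loss €110.
€3191: truthful payoff €0, deviation payoff −€2034 → loss €2034.
€151: outcomes coincide → loss €0.
€2731: truthful payoff €0, deviation payoff −€1574 → loss €1574.
€176: outcomes coincide → loss €0.
Total loss = €110 + €2034 + €1574 = €3718.

€3718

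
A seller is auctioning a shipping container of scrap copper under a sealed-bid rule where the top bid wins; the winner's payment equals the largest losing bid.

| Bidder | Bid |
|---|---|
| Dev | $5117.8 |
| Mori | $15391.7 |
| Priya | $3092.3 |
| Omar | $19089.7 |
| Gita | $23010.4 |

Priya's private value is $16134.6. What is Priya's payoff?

$0

Highest bid: Gita at $23010.4, so Gita wins.
Second-highest bid: Omar at $19089.7 — that is the price the winner pays.
Priya did not win, so Priya pays nothing and receives nothing: payoff $0.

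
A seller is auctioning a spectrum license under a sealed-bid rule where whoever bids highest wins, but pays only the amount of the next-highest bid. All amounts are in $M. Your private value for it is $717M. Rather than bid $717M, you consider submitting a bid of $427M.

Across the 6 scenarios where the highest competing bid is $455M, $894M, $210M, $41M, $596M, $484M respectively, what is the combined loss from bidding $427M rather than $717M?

The deviation costs you only when the competing bid falls strictly between $427M and $717M; elsewhere both bids give the same outcome.
$455M: truthful payoff $262M, deviation payoff $0M → loss $262M.
$894M: outcomes coincide → loss $0M.
$210M: outcomes coincide → loss $0M.
$41M: outcomes coincide → loss $0M.
$596M: truthful payoff $121M, deviation payoff $0M → loss $121M.
$484M: truthful payoff $233M, deviation payoff $0M → loss $233M.
Total loss = $262M + $121M + $233M = $616M.

$616M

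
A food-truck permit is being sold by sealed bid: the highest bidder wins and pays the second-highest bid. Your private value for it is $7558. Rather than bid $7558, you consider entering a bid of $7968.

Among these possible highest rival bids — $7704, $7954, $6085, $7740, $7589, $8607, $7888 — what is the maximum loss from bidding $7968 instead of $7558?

$396

$7704: truthful gives $0, deviation gives −$146 → loss $146.
$7954: truthful gives $0, deviation gives −$396 → loss $396.
$6085: same outcome either way → loss $0.
$7740: truthful gives $0, deviation gives −$182 → loss $182.
$7589: truthful gives $0, deviation gives −$31 → loss $31.
$8607: same outcome either way → loss $0.
$7888: truthful gives $0, deviation gives −$330 → loss $330.
Maximum loss: $396.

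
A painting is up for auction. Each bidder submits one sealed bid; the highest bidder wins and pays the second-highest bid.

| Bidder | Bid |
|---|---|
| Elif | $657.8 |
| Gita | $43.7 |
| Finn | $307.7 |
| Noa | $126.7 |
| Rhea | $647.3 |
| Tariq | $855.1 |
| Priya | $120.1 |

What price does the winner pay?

Highest bid: Tariq at $855.1, so Tariq wins.
Second-highest bid: Elif at $657.8 — that is the price the winner pays.

$657.8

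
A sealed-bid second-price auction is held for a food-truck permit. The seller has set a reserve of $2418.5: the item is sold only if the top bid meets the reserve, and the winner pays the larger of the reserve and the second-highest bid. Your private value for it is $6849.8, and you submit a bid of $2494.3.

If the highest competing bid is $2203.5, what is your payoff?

$4431.3

Your bid $2494.3 is the highest and exceeds the reserve.
Price = max(second-highest bid, reserve) = max($2203.5, $2418.5) = $2418.5.
Payoff = $6849.8 − $2418.5 = $4431.3.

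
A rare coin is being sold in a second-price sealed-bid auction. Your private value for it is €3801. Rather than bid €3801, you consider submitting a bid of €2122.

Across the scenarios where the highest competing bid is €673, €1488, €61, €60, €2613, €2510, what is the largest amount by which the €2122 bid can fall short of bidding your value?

€673: same outcome either way → loss €0.
€1488: same outcome either way → loss €0.
€61: same outcome either way → loss €0.
€60: same outcome either way → loss €0.
€2613: truthful gives €1188, deviation gives €0 → loss €1188.
€2510: truthful gives €1291, deviation gives €0 → loss €1291.
Maximum loss: €1291.

€1291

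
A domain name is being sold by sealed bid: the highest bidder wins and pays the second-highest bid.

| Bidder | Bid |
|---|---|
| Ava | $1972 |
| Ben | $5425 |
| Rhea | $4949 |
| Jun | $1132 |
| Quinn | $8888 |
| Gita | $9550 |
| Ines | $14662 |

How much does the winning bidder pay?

$9550

Highest bid: Ines at $14662, so Ines wins.
Second-highest bid: Gita at $9550 — that is the price the winner pays.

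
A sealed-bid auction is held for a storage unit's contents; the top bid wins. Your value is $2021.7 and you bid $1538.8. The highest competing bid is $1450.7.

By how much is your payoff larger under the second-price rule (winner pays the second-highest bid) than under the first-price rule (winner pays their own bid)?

$88.1

You have the highest bid, so you win under either rule.
Second-price: pay $1450.7 → payoff $571.
First-price: pay your own bid $1538.8 → payoff $482.9.
Difference = $571 − ($482.9) = $88.1.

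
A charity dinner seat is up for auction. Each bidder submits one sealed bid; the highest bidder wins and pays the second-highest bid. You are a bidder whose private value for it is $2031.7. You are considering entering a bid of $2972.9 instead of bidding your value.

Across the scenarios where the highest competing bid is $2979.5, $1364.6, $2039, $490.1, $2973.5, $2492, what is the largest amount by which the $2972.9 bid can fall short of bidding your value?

$460.3

$2979.5: same outcome either way → loss $0.
$1364.6: same outcome either way → loss $0.
$2039: truthful gives $0, deviation gives −$7.3 → loss $7.3.
$490.1: same outcome either way → loss $0.
$2973.5: same outcome either way → loss $0.
$2492: truthful gives $0, deviation gives −$460.3 → loss $460.3.
Maximum loss: $460.3.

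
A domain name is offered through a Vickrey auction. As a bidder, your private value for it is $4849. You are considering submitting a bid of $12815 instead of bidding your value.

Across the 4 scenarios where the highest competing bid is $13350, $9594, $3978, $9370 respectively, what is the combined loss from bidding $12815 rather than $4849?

$9266

The deviation costs you only when the competing bid falls strictly between $4849 and $12815; elsewhere both bids give the same outcome.
$13350: outcomes coincide → loss $0.
$9594: truthful payoff $0, deviation payoff −$4745 → loss $4745.
$3978: outcomes coincide → loss $0.
$9370: truthful payoff $0, deviation payoff −$4521 → loss $4521.
Total loss = $4745 + $4521 = $9266.
In a second-price auction your bid sets only whether you win, not what you pay, so bidding your true value is weakly dominant.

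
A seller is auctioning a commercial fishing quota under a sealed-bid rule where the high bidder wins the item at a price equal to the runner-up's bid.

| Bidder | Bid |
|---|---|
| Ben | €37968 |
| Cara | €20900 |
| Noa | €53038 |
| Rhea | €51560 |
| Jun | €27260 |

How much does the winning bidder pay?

Highest bid: Noa at €53038, so Noa wins.
Second-highest bid: Rhea at €51560 — that is the price the winner pays.

€51560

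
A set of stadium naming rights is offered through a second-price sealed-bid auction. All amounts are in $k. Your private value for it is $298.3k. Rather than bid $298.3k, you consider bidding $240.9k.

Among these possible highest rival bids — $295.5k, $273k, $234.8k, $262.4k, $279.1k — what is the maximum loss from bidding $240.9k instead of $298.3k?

$35.9k

$295.5k: truthful gives $2.8k, deviation gives $0k → loss $2.8k.
$273k: truthful gives $25.3k, deviation gives $0k → loss $25.3k.
$234.8k: same outcome either way → loss $0k.
$262.4k: truthful gives $35.9k, deviation gives $0k → loss $35.9k.
$279.1k: truthful gives $19.2k, deviation gives $0k → loss $19.2k.
Maximum loss: $35.9k.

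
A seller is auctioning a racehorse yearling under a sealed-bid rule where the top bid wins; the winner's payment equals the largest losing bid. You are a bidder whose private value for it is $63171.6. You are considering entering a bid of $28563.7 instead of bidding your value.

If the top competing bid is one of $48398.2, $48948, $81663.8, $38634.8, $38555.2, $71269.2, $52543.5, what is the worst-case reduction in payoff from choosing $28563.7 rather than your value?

$24616.4

$48398.2: truthful gives $14773.4, deviation gives $0 → loss $14773.4.
$48948: truthful gives $14223.6, deviation gives $0 → loss $14223.6.
$81663.8: same outcome either way → loss $0.
$38634.8: truthful gives $24536.8, deviation gives $0 → loss $24536.8.
$38555.2: truthful gives $24616.4, deviation gives $0 → loss $24616.4.
$71269.2: same outcome either way → loss $0.
$52543.5: truthful gives $10628.1, deviation gives $0 → loss $10628.1.
Maximum loss: $24616.4.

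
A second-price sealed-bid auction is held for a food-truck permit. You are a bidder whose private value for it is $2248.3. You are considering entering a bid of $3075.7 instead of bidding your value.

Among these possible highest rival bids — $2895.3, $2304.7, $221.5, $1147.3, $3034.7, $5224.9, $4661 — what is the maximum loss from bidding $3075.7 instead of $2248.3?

$2895.3: truthful gives $0, deviation gives −$647 → loss $647.
$2304.7: truthful gives $0, deviation gives −$56.4 → loss $56.4.
$221.5: same outcome either way → loss $0.
$1147.3: same outcome either way → loss $0.
$3034.7: truthful gives $0, deviation gives −$786.4 → loss $786.4.
$5224.9: same outcome either way → loss $0.
$4661: same outcome either way → loss $0.
Maximum loss: $786.4.

$786.4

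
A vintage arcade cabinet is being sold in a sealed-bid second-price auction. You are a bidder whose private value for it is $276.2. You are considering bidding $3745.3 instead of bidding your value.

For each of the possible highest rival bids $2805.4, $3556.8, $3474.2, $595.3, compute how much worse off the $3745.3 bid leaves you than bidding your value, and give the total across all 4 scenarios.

$9326.9

The deviation costs you only when the competing bid falls strictly between $276.2 and $3745.3; elsewhere both bids give the same outcome.
$2805.4: truthful payoff $0, deviation payoff −$2529.2 → loss $2529.2.
$3556.8: truthful payoff $0, deviation payoff −$3280.6 → loss $3280.6.
$3474.2: truthful payoff $0, deviation payoff −$3198 → loss $3198.
$595.3: truthful payoff $0, deviation payoff −$319.1 → loss $319.1.
Total loss = $2529.2 + $3280.6 + $3198 + $319.1 = $9326.9.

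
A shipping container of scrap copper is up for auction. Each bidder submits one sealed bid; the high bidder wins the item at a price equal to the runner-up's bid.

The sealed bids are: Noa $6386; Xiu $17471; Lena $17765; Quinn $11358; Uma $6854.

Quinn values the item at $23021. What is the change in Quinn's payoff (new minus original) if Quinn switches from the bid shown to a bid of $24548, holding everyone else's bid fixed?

$5256

The highest bid among the other bidders is $17765; Quinn's bid doesn't change that.
Original bid $11358: Quinn is not highest (top rival bid is $17765); payoff $0.
Alternative bid $24548: Quinn is highest, pays the top rival bid $17765; payoff $23021 − $17765 = $5256.
Change in payoff = $5256 − ($0) = $5256.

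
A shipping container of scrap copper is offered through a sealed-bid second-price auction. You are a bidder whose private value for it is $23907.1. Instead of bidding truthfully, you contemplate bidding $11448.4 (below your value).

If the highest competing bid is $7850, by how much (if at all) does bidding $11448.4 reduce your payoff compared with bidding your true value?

$0

Bidding your value $23907.1: you win (since $23907.1 > $7850) and pay $7850. Payoff $16057.1.
Bidding $11448.4: you win and pay $7850. Payoff $23907.1 − $7850 = $16057.1.
Difference = $16057.1 − $16057.1 = $0; both bids lead to the same outcome because the competing bid is below both your value and your alternative bid.
Because the price is fixed by the runner-up's bid, deviating from your value can only change a good outcome into a bad one — never the reverse.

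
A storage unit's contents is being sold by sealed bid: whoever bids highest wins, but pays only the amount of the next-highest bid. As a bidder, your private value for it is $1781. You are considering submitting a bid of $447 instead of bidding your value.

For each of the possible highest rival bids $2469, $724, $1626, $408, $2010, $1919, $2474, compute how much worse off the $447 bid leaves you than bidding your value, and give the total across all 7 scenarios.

The deviation costs you only when the competing bid falls strictly between $447 and $1781; elsewhere both bids give the same outcome.
$2469: outcomes coincide → loss $0.
$724: truthful payoff $1057, deviation payoff $0 → loss $1057.
$1626: truthful payoff $155, deviation payoff $0 → loss $155.
$408: outcomes coincide → loss $0.
$2010: outcomes coincide → loss $0.
$1919: outcomes coincide → loss $0.
$2474: outcomes coincide → loss $0.
Total loss = $1057 + $155 = $1212.
In a second-price auction your bid sets only whether you win, not what you pay, so bidding your true value is weakly dominant.

$1212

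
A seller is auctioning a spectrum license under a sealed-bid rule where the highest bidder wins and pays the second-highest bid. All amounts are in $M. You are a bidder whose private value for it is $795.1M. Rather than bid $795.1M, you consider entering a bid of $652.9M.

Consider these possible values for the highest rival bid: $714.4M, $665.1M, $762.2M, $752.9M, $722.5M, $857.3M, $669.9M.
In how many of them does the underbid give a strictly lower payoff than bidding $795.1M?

6

The deviation hurts exactly when the highest competing bid lies strictly between $652.9M and $795.1M — underbidding then forfeits a profitable win.
$714.4M: inside the interval → strictly worse (loss $80.7M).
$665.1M: inside the interval → strictly worse (loss $130M).
$762.2M: inside the interval → strictly worse (loss $32.9M).
$752.9M: inside the interval → strictly worse (loss $42.2M).
$722.5M: inside the interval → strictly worse (loss $72.6M).
$857.3M: above both → same outcome either way.
$669.9M: inside the interval → strictly worse (loss $125.2M).
Count: 6.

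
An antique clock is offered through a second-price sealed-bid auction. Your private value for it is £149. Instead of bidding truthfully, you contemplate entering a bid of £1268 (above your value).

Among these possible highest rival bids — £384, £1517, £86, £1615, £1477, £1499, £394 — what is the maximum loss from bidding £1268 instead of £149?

£384: truthful gives £0, deviation gives −£235 → loss £235.
£1517: same outcome either way → loss £0.
£86: same outcome either way → loss £0.
£1615: same outcome either way → loss £0.
£1477: same outcome either way → loss £0.
£1499: same outcome either way → loss £0.
£394: truthful gives £0, deviation gives −£245 → loss £245.
Maximum loss: £245.

£245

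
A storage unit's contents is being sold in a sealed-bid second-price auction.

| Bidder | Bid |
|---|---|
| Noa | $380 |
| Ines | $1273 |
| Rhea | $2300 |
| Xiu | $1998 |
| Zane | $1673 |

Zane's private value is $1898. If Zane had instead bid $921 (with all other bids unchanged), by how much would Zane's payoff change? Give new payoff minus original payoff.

The highest bid among the other bidders is $2300; Zane's bid doesn't change that.
Original bid $1673: Zane is not highest (top rival bid is $2300); payoff $0.
Alternative bid $921: Zane is not highest (top rival bid is $2300); payoff $0.
Change in payoff = $0 − ($0) = $0.

$0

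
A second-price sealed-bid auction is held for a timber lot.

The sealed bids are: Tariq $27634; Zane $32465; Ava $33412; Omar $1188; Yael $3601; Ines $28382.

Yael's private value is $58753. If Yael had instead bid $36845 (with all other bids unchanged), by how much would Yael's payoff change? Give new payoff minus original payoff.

$25341

The highest bid among the other bidders is $33412; Yael's bid doesn't change that.
Original bid $3601: Yael is not highest (top rival bid is $33412); payoff $0.
Alternative bid $36845: Yael is highest, pays the top rival bid $33412; payoff $58753 − $33412 = $25341.
Change in payoff = $25341 − ($0) = $25341.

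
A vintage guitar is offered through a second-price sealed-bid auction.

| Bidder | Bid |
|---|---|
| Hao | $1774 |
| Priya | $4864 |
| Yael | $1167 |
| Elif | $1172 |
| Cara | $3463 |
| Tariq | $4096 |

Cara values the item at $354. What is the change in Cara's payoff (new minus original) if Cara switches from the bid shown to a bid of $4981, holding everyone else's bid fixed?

The highest bid among the other bidders is $4864; Cara's bid doesn't change that.
Original bid $3463: Cara is not highest (top rival bid is $4864); payoff $0.
Alternative bid $4981: Cara is highest, pays the top rival bid $4864; payoff $354 − $4864 = −$4510.
Change in payoff = −$4510 − ($0) = −$4510.

−$4510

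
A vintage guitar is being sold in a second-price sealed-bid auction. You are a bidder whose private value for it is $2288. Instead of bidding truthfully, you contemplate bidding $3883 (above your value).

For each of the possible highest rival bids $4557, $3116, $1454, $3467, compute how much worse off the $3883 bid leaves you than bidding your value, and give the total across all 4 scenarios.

The deviation costs you only when the competing bid falls strictly between $2288 and $3883; elsewhere both bids give the same outcome.
$4557: outcomes coincide → loss $0.
$3116: truthful payoff $0, deviation payoff −$828 → loss $828.
$1454: outcomes coincide → loss $0.
$3467: truthful payoff $0, deviation payoff −$1179 → loss $1179.
Total loss = $828 + $1179 = $2007.
In a second-price auction your bid sets only whether you win, not what you pay, so bidding your true value is weakly dominant.

$2007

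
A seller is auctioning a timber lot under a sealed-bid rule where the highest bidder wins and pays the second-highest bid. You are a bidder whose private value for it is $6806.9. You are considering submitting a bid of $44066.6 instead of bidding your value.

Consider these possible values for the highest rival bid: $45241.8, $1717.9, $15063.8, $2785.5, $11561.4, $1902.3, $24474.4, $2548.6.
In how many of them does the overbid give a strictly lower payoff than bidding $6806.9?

The deviation hurts exactly when the highest competing bid lies strictly between $6806.9 and $44066.6 — overbidding then wins at a price above your value.
$45241.8: above both → same outcome either way.
$1717.9: below both → same outcome either way.
$15063.8: inside the interval → strictly worse (loss $8256.9).
$2785.5: below both → same outcome either way.
$11561.4: inside the interval → strictly worse (loss $4754.5).
$1902.3: below both → same outcome either way.
$24474.4: inside the interval → strictly worse (loss $17667.5).
$2548.6: below both → same outcome either way.
Count: 3.

3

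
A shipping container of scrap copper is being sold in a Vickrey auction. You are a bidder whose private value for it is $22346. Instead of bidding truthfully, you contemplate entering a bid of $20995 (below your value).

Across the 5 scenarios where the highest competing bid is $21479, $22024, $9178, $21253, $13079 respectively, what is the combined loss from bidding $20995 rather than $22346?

The deviation costs you only when the competing bid falls strictly between $20995 and $22346; elsewhere both bids give the same outcome.
$21479: truthful payoff $867, deviation payoff $0 → loss $867.
$22024: truthful payoff $322, deviation payoff $0 → loss $322.
$9178: outcomes coincide → loss $0.
$21253: truthful payoff $1093, deviation payoff $0 → loss $1093.
$13079: outcomes coincide → loss $0.
Total loss = $867 + $322 + $1093 = $2282.

$2282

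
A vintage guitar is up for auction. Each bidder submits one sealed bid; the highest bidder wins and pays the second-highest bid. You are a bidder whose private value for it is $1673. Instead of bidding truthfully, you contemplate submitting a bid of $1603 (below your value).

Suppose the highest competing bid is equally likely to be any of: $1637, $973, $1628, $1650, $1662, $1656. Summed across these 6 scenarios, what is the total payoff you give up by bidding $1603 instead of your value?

The deviation costs you only when the competing bid falls strictly between $1603 and $1673; elsewhere both bids give the same outcome.
$1637: truthful payoff $36, deviation payoff $0 → loss $36.
$973: outcomes coincide → loss $0.
$1628: truthful payoff $45, deviation payoff $0 → loss $45.
$1650: truthful payoff $23, deviation payoff $0 → loss $23.
$1662: truthful payoff $11, deviation payoff $0 → loss $11.
$1656: truthful payoff $17, deviation payoff $0 → loss $17.
Total loss = $36 + $45 + $23 + $11 + $17 = $132.
Truthful bidding weakly dominates here: raising your bid can only win items priced above your value, and lowering it can only forfeit items priced below.

$132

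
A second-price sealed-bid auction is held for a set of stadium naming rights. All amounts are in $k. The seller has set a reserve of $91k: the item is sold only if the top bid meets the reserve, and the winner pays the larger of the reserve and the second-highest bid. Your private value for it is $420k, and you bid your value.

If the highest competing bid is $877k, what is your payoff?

$0k

Your bid $420k is below the highest competing bid $877k, so you lose. Payoff $0k.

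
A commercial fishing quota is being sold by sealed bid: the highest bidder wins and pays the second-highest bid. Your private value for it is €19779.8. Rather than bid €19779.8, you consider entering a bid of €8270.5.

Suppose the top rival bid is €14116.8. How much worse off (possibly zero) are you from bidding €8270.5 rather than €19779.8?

€5663

Bidding your value €19779.8: you win (since €19779.8 > €14116.8) and pay €14116.8. Payoff €5663.
Bidding €8270.5: you lose. Payoff €0.
The competing bid €14116.8 lies between your shaded bid and your value, so underbidding forfeits an item you could have won at a profitable price.
Loss from deviating = €5663 − (€0) = €5663.
Because the price is fixed by the runner-up's bid, deviating from your value can only change a good outcome into a bad one — never the reverse.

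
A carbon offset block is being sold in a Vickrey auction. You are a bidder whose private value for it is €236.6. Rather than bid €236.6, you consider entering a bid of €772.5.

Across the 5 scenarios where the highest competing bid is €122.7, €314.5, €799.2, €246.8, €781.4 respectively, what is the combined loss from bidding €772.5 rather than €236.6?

€88.1

The deviation costs you only when the competing bid falls strictly between €236.6 and €772.5; elsewhere both bids give the same outcome.
€122.7: outcomes coincide → loss €0.
€314.5: truthful payoff €0, deviation payoff −€77.9 → loss €77.9.
€799.2: outcomes coincide → loss €0.
€246.8: truthful payoff €0, deviation payoff −€10.2 → loss €10.2.
€781.4: outcomes coincide → loss €0.
Total loss = €77.9 + €10.2 = €88.1.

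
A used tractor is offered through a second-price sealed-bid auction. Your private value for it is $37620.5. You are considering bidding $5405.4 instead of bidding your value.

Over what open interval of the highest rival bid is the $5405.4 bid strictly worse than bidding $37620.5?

If the competing bid is below $5405.4, both bids win at the same price — no difference.
If it is above $37620.5, both bids lose — no difference.
If it lies strictly between $5405.4 and $37620.5, bidding your value wins at a price below your value (positive payoff) while bidding $5405.4 loses (payoff 0).
So the deviation strictly hurts on the open interval ($5405.4, $37620.5).

($5405.4, $37620.5)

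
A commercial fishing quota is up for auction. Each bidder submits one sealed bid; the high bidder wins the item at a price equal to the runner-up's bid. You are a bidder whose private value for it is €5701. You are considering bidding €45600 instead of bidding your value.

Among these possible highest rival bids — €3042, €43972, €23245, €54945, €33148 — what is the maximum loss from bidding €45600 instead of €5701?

€3042: same outcome either way → loss €0.
€43972: truthful gives €0, deviation gives −€38271 → loss €38271.
€23245: truthful gives €0, deviation gives −€17544 → loss €17544.
€54945: same outcome either way → loss €0.
€33148: truthful gives €0, deviation gives −€27447 → loss €27447.
Maximum loss: €38271.

€38271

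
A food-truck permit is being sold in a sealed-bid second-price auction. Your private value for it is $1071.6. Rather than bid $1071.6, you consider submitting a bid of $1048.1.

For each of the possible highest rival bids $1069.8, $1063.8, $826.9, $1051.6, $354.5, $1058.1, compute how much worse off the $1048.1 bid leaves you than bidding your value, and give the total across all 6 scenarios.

$43.1

The deviation costs you only when the competing bid falls strictly between $1048.1 and $1071.6; elsewhere both bids give the same outcome.
$1069.8: truthful payoff $1.8, deviation payoff $0 → loss $1.8.
$1063.8: truthful payoff $7.8, deviation payoff $0 → loss $7.8.
$826.9: outcomes coincide → loss $0.
$1051.6: truthful payoff $20, deviation payoff $0 → loss $20.
$354.5: outcomes coincide → loss $0.
$1058.1: truthful payoff $13.5, deviation payoff $0 → loss $13.5.
Total loss = $1.8 + $7.8 + $20 + $13.5 = $43.1.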